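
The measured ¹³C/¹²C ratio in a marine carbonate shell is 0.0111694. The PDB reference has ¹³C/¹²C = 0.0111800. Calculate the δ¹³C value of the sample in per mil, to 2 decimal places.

δ¹³C = (R_sample / R_standard − 1) × 1000
R_sample / R_standard = 0.0111694 / 0.0111800 = 0.999052
δ¹³C = (0.999052 − 1) × 1000 = -0.948 per mil

-0.95 per mil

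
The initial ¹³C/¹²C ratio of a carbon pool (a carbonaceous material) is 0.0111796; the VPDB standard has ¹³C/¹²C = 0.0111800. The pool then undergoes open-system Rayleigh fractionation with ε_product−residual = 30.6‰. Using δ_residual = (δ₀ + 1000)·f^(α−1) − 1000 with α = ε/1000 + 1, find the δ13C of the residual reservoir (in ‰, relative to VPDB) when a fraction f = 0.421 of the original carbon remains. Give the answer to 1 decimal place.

δ₀ = (0.0111796/0.0111800 − 1)×1000 = (0.999964 − 1)×1000 = -0.036‰
α − 1 = ε/1000 = 0.0306
f^(α−1) = 0.421^(0.0306) = 0.973875
δ_res = (-0.036 + 1000) × 0.973875 − 1000 = 973.840 − 1000 = -26.16‰

-26.2‰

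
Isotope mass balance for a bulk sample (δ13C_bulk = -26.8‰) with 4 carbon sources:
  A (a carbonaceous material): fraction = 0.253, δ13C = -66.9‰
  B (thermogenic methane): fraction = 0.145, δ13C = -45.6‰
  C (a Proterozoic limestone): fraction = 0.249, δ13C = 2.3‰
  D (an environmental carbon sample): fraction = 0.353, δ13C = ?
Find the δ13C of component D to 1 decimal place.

-10.9‰

Isotope mass balance: δ_bulk = Σ fᵢ·δᵢ.
-26.8 = 0.253×(-66.9) + 0.145×(-45.6) + 0.249×(2.3) + 0.353×δ_D
0.353·δ_D = -26.8 − (-22.965) = -3.835
δ_D = -3.835 / 0.353 = -10.86‰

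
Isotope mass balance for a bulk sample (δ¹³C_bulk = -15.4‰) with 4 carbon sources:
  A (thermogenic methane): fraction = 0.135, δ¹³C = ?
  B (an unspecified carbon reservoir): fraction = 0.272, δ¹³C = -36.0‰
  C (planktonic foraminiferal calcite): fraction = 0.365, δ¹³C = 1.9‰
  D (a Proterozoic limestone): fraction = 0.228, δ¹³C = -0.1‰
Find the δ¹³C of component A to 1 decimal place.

-46.5‰

Isotope mass balance: δ_bulk = Σ fᵢ·δᵢ.
-15.4 = 0.135×δ_A + 0.272×(-36.0) + 0.365×(1.9) + 0.228×(-0.1)
0.135·δ_A = -15.4 − (-9.121) = -6.279
δ_A = -6.279 / 0.135 = -46.51‰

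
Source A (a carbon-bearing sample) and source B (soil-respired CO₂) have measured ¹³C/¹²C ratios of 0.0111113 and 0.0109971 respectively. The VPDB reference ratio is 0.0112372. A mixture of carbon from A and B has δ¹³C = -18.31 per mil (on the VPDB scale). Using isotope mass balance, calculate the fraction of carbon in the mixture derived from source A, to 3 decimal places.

0.301

δ_A = (0.0111113/0.0112372 − 1)×1000 = (0.988796 − 1)×1000 = -11.204 per mil
δ_B = (0.0109971/0.0112372 − 1)×1000 = (0.978633 − 1)×1000 = -21.367 per mil
f_A = (δ_mix − δ_B)/(δ_A − δ_B) = (-18.31 − (-21.367))/(-11.204 − (-21.367))
f_A = 3.057 / 10.163 = 0.3008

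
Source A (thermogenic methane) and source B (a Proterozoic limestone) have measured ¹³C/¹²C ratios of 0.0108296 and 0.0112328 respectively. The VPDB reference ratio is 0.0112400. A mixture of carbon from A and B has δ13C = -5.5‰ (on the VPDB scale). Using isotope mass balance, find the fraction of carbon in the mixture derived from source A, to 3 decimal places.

0.135

δ_A = (0.0108296/0.0112400 − 1)×1000 = (0.963488 − 1)×1000 = -36.512‰
δ_B = (0.0112328/0.0112400 − 1)×1000 = (0.999359 − 1)×1000 = -0.641‰
f_A = (δ_mix − δ_B)/(δ_A − δ_B) = (-5.5 − (-0.641))/(-36.512 − (-0.641))
f_A = -4.859 / -35.872 = 0.1355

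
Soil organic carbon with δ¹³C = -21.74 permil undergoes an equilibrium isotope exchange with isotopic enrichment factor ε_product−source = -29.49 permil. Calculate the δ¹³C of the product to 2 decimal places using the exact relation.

-50.59 permil

Exactly, δ_product = (δ_source + 1000)·(ε/1000 + 1) − 1000.
δ_product = (-21.74 + 1000) × (-29.49/1000 + 1) − 1000
δ_product = -50.589 permil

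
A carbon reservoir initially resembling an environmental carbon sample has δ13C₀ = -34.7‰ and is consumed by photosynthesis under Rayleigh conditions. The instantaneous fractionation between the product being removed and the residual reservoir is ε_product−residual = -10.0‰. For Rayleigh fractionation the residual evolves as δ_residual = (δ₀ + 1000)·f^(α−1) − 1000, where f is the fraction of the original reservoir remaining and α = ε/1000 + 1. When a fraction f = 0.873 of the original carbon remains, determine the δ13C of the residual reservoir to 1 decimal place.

-33.4‰

Rayleigh residual: δ_res = (δ₀ + 1000)·f^(α−1) − 1000
α = ε/1000 + 1 = 0.99000, so α − 1 = -0.01000
f^(α−1) = 0.873^(-0.01000) = 1.001359
δ_res = (-34.7 + 1000) × 1.001359 − 1000 = 966.612 − 1000 = -33.39‰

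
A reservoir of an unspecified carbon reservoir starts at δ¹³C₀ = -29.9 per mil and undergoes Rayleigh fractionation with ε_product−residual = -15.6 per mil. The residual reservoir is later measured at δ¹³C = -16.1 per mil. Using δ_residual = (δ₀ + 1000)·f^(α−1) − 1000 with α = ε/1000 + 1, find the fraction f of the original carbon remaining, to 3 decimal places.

α − 1 = ε/1000 = -0.0156
(δ_res + 1000)/(δ₀ + 1000) = (-16.1 + 1000)/(-29.9 + 1000) = 983.9/970.1 = 1.014225
f = 1.014225^(1/-0.0156) = exp(ln(1.014225)/-0.0156) = exp(0.01413/-0.0156)
f = exp(-0.9055) = 0.4044

0.404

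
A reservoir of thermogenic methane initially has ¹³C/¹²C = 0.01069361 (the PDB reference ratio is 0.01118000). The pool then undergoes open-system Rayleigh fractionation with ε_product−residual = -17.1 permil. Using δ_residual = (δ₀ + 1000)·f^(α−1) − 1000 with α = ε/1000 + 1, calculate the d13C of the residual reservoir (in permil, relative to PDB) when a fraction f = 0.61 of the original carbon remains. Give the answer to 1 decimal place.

-35.4 permil

δ₀ = (0.01069361/0.01118000 − 1)×1000 = (0.956495 − 1)×1000 = -43.505 permil
α − 1 = ε/1000 = -0.0171
f^(α−1) = 0.61^(-0.0171) = 1.008488
δ_res = (-43.505 + 1000) × 1.008488 − 1000 = 964.614 − 1000 = -35.39 permil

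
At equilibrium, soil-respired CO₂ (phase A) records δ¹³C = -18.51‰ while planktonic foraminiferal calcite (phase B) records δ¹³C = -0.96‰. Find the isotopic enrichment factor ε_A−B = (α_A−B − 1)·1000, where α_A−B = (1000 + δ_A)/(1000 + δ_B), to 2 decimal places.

α_A−B = (1000 + -18.51) / (1000 + -0.96) = 981.49 / 999.04 = 0.982433
ε_A−B = (0.982433 − 1) × 1000 = -17.567‰
(The approximation ε ≈ δ_A − δ_B would give -17.55‰.)

-17.57‰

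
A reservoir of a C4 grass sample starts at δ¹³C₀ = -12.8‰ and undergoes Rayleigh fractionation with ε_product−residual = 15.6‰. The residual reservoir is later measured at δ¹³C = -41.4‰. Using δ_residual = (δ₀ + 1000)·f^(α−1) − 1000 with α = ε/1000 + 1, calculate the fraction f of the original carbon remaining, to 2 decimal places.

α − 1 = ε/1000 = 0.0156
(δ_res + 1000)/(δ₀ + 1000) = (-41.4 + 1000)/(-12.8 + 1000) = 958.6/987.2 = 0.971029
f = 0.971029^(1/0.0156) = exp(ln(0.971029)/0.0156) = exp(-0.02940/0.0156)
f = exp(-1.8845) = 0.1519

0.15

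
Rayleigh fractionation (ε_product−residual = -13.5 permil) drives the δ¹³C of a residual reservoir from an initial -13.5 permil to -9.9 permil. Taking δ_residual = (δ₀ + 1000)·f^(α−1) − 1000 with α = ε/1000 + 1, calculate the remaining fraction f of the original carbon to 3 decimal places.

α − 1 = ε/1000 = -0.0135
(δ_res + 1000)/(δ₀ + 1000) = (-9.9 + 1000)/(-13.5 + 1000) = 990.1/986.5 = 1.003649
f = 1.003649^(1/-0.0135) = exp(ln(1.003649)/-0.0135) = exp(0.00364/-0.0135)
f = exp(-0.2698) = 0.7635

0.764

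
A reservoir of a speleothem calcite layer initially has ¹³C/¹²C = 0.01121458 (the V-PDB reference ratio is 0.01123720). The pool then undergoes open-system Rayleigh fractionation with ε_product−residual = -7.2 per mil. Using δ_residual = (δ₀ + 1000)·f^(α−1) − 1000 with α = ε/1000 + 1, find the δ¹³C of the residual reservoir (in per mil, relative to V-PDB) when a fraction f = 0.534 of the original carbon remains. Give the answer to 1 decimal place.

δ₀ = (0.01121458/0.01123720 − 1)×1000 = (0.997987 − 1)×1000 = -2.013 per mil
α − 1 = ε/1000 = -0.0072
f^(α−1) = 0.534^(-0.0072) = 1.004527
δ_res = (-2.013 + 1000) × 1.004527 − 1000 = 1002.505 − 1000 = 2.51 per mil

2.5 per mil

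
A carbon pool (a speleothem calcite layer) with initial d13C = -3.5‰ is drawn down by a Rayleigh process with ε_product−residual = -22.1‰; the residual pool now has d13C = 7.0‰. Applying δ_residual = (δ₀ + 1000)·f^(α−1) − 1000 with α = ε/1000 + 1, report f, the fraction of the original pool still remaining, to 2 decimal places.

0.62

α − 1 = ε/1000 = -0.0221
(δ_res + 1000)/(δ₀ + 1000) = (7.0 + 1000)/(-3.5 + 1000) = 1007.0/996.5 = 1.010537
f = 1.010537^(1/-0.0221) = exp(ln(1.010537)/-0.0221) = exp(0.01048/-0.0221)
f = exp(-0.4743) = 0.6223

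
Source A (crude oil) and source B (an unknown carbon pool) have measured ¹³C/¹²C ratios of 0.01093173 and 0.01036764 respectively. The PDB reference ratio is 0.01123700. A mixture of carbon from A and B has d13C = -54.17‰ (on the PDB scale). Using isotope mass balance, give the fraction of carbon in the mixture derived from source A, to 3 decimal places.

δ_A = (0.01093173/0.01123700 − 1)×1000 = (0.972833 − 1)×1000 = -27.167‰
δ_B = (0.01036764/0.01123700 − 1)×1000 = (0.922634 − 1)×1000 = -77.366‰
f_A = (δ_mix − δ_B)/(δ_A − δ_B) = (-54.17 − (-77.366))/(-27.167 − (-77.366))
f_A = 23.196 / 50.199 = 0.4621

0.462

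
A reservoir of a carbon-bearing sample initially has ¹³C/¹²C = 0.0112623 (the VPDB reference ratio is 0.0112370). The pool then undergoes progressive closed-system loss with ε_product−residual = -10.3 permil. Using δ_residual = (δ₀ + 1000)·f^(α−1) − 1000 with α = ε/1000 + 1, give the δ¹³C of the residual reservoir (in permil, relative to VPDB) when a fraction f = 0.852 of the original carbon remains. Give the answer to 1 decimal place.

δ₀ = (0.0112623/0.0112370 − 1)×1000 = (1.002251 − 1)×1000 = 2.251 permil
α − 1 = ε/1000 = -0.0103
f^(α−1) = 0.852^(-0.0103) = 1.001651
δ_res = (2.251 + 1000) × 1.001651 − 1000 = 1003.906 − 1000 = 3.91 permil

3.9 permil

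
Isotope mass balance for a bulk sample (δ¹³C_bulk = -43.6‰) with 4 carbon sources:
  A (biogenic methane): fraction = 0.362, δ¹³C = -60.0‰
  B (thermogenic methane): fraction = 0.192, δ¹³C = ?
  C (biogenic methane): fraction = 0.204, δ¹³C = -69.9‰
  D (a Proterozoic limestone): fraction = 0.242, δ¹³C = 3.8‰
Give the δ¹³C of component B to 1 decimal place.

-44.5‰

Isotope mass balance: δ_bulk = Σ fᵢ·δᵢ.
-43.6 = 0.362×(-60.0) + 0.192×δ_B + 0.204×(-69.9) + 0.242×(3.8)
0.192·δ_B = -43.6 − (-35.060) = -8.540
δ_B = -8.540 / 0.192 = -44.48‰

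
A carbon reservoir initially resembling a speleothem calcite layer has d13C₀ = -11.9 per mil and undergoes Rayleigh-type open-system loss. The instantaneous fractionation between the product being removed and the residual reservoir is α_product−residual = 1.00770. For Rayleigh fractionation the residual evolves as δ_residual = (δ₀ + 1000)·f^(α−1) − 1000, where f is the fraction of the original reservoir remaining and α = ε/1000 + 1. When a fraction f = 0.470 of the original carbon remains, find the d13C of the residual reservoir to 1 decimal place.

-17.6 per mil

Rayleigh residual: δ_res = (δ₀ + 1000)·f^(α−1) − 1000
α − 1 = 0.00770
f^(α−1) = 0.470^(0.00770) = 0.994203
δ_res = (-11.9 + 1000) × 0.994203 − 1000 = 982.372 − 1000 = -17.63 per mil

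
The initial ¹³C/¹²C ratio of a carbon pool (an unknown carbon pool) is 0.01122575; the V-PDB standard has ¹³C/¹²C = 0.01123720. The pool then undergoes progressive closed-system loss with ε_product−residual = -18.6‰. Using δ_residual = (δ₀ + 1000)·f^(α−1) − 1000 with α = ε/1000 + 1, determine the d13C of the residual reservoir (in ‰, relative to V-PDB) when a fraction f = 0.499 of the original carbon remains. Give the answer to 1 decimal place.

δ₀ = (0.01122575/0.01123720 − 1)×1000 = (0.998981 − 1)×1000 = -1.019‰
α − 1 = ε/1000 = -0.0186
f^(α−1) = 0.499^(-0.0186) = 1.013014
δ_res = (-1.019 + 1000) × 1.013014 − 1000 = 1011.982 − 1000 = 11.98‰

12.0‰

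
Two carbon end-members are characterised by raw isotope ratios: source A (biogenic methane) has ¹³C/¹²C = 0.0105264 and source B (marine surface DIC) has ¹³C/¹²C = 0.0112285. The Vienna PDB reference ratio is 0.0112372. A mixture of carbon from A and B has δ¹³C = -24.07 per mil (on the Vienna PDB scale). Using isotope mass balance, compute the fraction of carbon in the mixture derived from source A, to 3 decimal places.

0.373

δ_A = (0.0105264/0.0112372 − 1)×1000 = (0.936746 − 1)×1000 = -63.254 per mil
δ_B = (0.0112285/0.0112372 − 1)×1000 = (0.999226 − 1)×1000 = -0.774 per mil
f_A = (δ_mix − δ_B)/(δ_A − δ_B) = (-24.07 − (-0.774))/(-63.254 − (-0.774))
f_A = -23.296 / -62.480 = 0.3729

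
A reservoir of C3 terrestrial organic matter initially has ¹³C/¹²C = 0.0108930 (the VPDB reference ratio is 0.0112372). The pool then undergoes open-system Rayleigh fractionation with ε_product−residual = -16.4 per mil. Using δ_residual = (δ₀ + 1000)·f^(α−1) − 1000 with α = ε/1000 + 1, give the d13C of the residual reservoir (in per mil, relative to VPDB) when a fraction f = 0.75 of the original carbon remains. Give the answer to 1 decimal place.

-26.0 per mil

δ₀ = (0.0108930/0.0112372 − 1)×1000 = (0.969370 − 1)×1000 = -30.630 per mil
α − 1 = ε/1000 = -0.0164
f^(α−1) = 0.75^(-0.0164) = 1.004729
δ_res = (-30.630 + 1000) × 1.004729 − 1000 = 973.954 − 1000 = -26.05 per mil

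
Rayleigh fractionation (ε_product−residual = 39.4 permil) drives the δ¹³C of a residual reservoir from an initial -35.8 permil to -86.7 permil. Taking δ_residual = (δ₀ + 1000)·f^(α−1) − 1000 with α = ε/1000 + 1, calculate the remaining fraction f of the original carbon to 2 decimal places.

α − 1 = ε/1000 = 0.0394
(δ_res + 1000)/(δ₀ + 1000) = (-86.7 + 1000)/(-35.8 + 1000) = 913.3/964.2 = 0.947210
f = 0.947210^(1/0.0394) = exp(ln(0.947210)/0.0394) = exp(-0.05423/0.0394)
f = exp(-1.3765) = 0.2525

0.25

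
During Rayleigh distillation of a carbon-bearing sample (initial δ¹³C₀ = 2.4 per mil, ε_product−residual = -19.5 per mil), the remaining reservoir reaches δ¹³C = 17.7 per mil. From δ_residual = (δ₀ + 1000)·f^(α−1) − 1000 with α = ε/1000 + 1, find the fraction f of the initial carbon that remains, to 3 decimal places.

α − 1 = ε/1000 = -0.0195
(δ_res + 1000)/(δ₀ + 1000) = (17.7 + 1000)/(2.4 + 1000) = 1017.7/1002.4 = 1.015263
f = 1.015263^(1/-0.0195) = exp(ln(1.015263)/-0.0195) = exp(0.01515/-0.0195)
f = exp(-0.7768) = 0.4599

0.460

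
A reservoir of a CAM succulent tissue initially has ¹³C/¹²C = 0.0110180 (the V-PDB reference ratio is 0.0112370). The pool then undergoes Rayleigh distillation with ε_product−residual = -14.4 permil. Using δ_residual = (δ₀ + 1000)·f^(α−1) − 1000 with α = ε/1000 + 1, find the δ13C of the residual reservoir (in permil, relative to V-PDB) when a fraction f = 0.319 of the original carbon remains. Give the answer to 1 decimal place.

δ₀ = (0.0110180/0.0112370 − 1)×1000 = (0.980511 − 1)×1000 = -19.489 permil
α − 1 = ε/1000 = -0.0144
f^(α−1) = 0.319^(-0.0144) = 1.016589
δ_res = (-19.489 + 1000) × 1.016589 − 1000 = 996.777 − 1000 = -3.22 permil

-3.2 permil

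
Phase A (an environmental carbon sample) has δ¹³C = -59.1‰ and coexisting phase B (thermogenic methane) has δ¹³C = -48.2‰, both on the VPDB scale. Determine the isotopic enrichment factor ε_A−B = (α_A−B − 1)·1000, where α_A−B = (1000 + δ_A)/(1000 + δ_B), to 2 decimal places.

α_A−B = (1000 + -59.1) / (1000 + -48.2) = 940.9 / 951.8 = 0.988548
ε_A−B = (0.988548 − 1) × 1000 = -11.452‰
(The approximation ε ≈ δ_A − δ_B would give -10.9‰.)

-11.45‰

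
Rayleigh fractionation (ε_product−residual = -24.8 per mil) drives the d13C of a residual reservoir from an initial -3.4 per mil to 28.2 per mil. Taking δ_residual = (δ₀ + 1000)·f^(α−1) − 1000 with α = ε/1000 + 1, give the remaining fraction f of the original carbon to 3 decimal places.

0.284

α − 1 = ε/1000 = -0.0248
(δ_res + 1000)/(δ₀ + 1000) = (28.2 + 1000)/(-3.4 + 1000) = 1028.2/996.6 = 1.031708
f = 1.031708^(1/-0.0248) = exp(ln(1.031708)/-0.0248) = exp(0.03122/-0.0248)
f = exp(-1.2587) = 0.2840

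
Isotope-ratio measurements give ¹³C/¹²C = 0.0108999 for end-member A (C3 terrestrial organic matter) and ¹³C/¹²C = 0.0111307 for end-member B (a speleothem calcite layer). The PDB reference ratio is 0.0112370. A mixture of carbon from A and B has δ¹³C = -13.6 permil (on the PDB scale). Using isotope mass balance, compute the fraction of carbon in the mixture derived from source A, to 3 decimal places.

0.202

δ_A = (0.0108999/0.0112370 − 1)×1000 = (0.970001 − 1)×1000 = -29.999 permil
δ_B = (0.0111307/0.0112370 − 1)×1000 = (0.990540 − 1)×1000 = -9.460 permil
f_A = (δ_mix − δ_B)/(δ_A − δ_B) = (-13.6 − (-9.460))/(-29.999 − (-9.460))
f_A = -4.140 / -20.539 = 0.2016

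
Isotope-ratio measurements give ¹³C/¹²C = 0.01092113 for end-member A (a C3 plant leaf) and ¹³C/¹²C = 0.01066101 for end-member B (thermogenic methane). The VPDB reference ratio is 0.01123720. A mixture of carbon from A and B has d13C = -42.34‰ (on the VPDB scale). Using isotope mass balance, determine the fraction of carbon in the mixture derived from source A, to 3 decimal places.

δ_A = (0.01092113/0.01123720 − 1)×1000 = (0.971873 − 1)×1000 = -28.127‰
δ_B = (0.01066101/0.01123720 − 1)×1000 = (0.948725 − 1)×1000 = -51.275‰
f_A = (δ_mix − δ_B)/(δ_A − δ_B) = (-42.34 − (-51.275))/(-28.127 − (-51.275))
f_A = 8.935 / 23.148 = 0.3860

0.386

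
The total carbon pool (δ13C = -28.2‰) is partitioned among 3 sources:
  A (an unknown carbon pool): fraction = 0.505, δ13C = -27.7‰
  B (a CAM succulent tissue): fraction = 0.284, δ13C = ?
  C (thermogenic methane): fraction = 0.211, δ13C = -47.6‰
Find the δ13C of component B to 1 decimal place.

Isotope mass balance: δ_bulk = Σ fᵢ·δᵢ.
-28.2 = 0.505×(-27.7) + 0.284×δ_B + 0.211×(-47.6)
0.284·δ_B = -28.2 − (-24.032) = -4.168
δ_B = -4.168 / 0.284 = -14.68‰

-14.7‰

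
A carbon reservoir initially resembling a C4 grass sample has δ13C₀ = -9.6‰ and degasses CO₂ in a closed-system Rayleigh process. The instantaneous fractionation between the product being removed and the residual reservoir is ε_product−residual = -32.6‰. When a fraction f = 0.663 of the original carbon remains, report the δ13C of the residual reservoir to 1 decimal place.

Rayleigh residual: δ_res = (δ₀ + 1000)·f^(α−1) − 1000
α = ε/1000 + 1 = 0.96740, so α − 1 = -0.03260
f^(α−1) = 0.663^(-0.03260) = 1.013488
δ_res = (-9.6 + 1000) × 1.013488 − 1000 = 1003.759 − 1000 = 3.76‰

3.8‰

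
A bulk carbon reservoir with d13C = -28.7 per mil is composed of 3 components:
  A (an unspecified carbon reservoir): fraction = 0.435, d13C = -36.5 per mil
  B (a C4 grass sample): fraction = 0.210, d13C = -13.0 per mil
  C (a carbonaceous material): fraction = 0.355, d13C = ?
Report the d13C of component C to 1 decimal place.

Isotope mass balance: δ_bulk = Σ fᵢ·δᵢ.
-28.7 = 0.435×(-36.5) + 0.210×(-13.0) + 0.355×δ_C
0.355·δ_C = -28.7 − (-18.607) = -10.093
δ_C = -10.093 / 0.355 = -28.43 per mil

-28.4 per mil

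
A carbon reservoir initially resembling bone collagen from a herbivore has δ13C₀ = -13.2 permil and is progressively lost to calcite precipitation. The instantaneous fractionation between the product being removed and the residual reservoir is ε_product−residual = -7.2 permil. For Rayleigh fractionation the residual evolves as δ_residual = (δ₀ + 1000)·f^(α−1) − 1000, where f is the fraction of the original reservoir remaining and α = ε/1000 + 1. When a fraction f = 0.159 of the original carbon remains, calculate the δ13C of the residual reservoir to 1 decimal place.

0.0 permil

Rayleigh residual: δ_res = (δ₀ + 1000)·f^(α−1) − 1000
α = ε/1000 + 1 = 0.99280, so α − 1 = -0.00720
f^(α−1) = 0.159^(-0.00720) = 1.013328
δ_res = (-13.2 + 1000) × 1.013328 − 1000 = 999.952 − 1000 = -0.05 permil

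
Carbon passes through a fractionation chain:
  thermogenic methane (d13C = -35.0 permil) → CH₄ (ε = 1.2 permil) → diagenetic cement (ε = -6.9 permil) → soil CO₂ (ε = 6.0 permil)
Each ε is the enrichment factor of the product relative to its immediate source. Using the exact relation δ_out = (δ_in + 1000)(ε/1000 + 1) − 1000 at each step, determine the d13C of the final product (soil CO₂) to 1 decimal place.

-34.8 permil

step 1: δ = (-35.00 + 1000)·(1.2/1000 + 1) − 1000 = -33.84 permil
step 2: δ = (-33.84 + 1000)·(-6.9/1000 + 1) − 1000 = -40.51 permil
step 3: δ = (-40.51 + 1000)·(6.0/1000 + 1) − 1000 = -34.75 permil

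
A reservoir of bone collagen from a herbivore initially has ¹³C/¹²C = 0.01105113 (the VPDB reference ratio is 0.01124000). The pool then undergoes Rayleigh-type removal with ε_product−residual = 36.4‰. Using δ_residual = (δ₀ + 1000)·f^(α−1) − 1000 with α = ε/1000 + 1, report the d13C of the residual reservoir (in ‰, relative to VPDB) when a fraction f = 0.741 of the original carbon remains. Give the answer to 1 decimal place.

δ₀ = (0.01105113/0.01124000 − 1)×1000 = (0.983197 − 1)×1000 = -16.803‰
α − 1 = ε/1000 = 0.0364
f^(α−1) = 0.741^(0.0364) = 0.989148
δ_res = (-16.803 + 1000) × 0.989148 − 1000 = 972.527 − 1000 = -27.47‰

-27.5‰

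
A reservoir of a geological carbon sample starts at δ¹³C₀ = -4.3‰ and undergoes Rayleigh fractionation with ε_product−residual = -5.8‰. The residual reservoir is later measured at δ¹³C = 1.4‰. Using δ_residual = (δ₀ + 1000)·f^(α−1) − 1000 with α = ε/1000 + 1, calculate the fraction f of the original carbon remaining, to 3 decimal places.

0.374

α − 1 = ε/1000 = -0.0058
(δ_res + 1000)/(δ₀ + 1000) = (1.4 + 1000)/(-4.3 + 1000) = 1001.4/995.7 = 1.005725
f = 1.005725^(1/-0.0058) = exp(ln(1.005725)/-0.0058) = exp(0.00571/-0.0058)
f = exp(-0.9842) = 0.3737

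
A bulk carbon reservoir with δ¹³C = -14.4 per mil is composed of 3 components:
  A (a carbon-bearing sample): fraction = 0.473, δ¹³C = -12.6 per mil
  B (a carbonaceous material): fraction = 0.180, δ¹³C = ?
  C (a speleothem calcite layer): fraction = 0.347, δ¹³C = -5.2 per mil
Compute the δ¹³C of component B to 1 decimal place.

Isotope mass balance: δ_bulk = Σ fᵢ·δᵢ.
-14.4 = 0.473×(-12.6) + 0.180×δ_B + 0.347×(-5.2)
0.180·δ_B = -14.4 − (-7.764) = -6.636
δ_B = -6.636 / 0.180 = -36.87 per mil

-36.9 per mil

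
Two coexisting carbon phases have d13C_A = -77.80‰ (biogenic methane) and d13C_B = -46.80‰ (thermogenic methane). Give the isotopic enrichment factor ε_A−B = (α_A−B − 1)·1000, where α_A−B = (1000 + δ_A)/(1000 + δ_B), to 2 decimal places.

α_A−B = (1000 + -77.80) / (1000 + -46.80) = 922.20 / 953.20 = 0.967478
ε_A−B = (0.967478 − 1) × 1000 = -32.522‰
(The approximation ε ≈ δ_A − δ_B would give -31.00‰.)

-32.52‰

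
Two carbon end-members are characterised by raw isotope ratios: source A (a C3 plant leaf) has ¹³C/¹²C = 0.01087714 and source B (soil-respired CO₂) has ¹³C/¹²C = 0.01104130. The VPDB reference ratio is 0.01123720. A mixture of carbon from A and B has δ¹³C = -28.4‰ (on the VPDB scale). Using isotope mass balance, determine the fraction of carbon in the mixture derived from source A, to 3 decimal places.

0.751

δ_A = (0.01087714/0.01123720 − 1)×1000 = (0.967958 − 1)×1000 = -32.042‰
δ_B = (0.01104130/0.01123720 − 1)×1000 = (0.982567 − 1)×1000 = -17.433‰
f_A = (δ_mix − δ_B)/(δ_A − δ_B) = (-28.4 − (-17.433))/(-32.042 − (-17.433))
f_A = -10.967 / -14.609 = 0.7507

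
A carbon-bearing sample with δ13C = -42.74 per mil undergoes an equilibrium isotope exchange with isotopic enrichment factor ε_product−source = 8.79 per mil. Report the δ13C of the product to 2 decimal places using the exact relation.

Exactly, δ_product = (δ_source + 1000)·(ε/1000 + 1) − 1000.
δ_product = (-42.74 + 1000) × (8.79/1000 + 1) − 1000
δ_product = -34.326 per mil

-34.33 per mil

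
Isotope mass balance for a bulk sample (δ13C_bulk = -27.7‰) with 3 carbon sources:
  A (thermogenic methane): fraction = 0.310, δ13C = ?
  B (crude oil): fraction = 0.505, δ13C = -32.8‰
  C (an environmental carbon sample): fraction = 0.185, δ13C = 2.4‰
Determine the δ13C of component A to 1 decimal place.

-37.4‰

Isotope mass balance: δ_bulk = Σ fᵢ·δᵢ.
-27.7 = 0.310×δ_A + 0.505×(-32.8) + 0.185×(2.4)
0.310·δ_A = -27.7 − (-16.120) = -11.580
δ_A = -11.580 / 0.310 = -37.35‰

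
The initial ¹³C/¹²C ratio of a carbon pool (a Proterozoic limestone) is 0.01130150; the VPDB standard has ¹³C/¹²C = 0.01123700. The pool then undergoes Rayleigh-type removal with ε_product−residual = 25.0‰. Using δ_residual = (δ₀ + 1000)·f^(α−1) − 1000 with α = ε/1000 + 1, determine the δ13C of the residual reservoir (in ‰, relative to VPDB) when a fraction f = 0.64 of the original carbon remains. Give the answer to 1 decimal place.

δ₀ = (0.01130150/0.01123700 − 1)×1000 = (1.005740 − 1)×1000 = 5.740‰
α − 1 = ε/1000 = 0.0250
f^(α−1) = 0.64^(0.0250) = 0.988905
δ_res = (5.740 + 1000) × 0.988905 − 1000 = 994.581 − 1000 = -5.42‰

-5.4‰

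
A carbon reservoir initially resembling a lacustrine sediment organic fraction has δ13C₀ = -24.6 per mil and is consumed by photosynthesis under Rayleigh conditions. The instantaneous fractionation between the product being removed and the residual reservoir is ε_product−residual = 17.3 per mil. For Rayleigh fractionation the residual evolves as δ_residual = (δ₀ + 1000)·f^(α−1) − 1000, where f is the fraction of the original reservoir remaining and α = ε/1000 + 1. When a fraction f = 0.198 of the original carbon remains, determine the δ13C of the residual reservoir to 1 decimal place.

-51.5 per mil

Rayleigh residual: δ_res = (δ₀ + 1000)·f^(α−1) − 1000
α = ε/1000 + 1 = 1.01730, so α − 1 = 0.01730
f^(α−1) = 0.198^(0.01730) = 0.972372
δ_res = (-24.6 + 1000) × 0.972372 − 1000 = 948.451 − 1000 = -51.55 per mil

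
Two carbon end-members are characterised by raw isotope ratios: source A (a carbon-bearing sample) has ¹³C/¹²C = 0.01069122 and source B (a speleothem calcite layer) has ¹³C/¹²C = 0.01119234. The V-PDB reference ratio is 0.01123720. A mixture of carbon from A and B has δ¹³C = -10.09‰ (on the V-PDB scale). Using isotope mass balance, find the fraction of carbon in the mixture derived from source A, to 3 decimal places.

0.137

δ_A = (0.01069122/0.01123720 − 1)×1000 = (0.951413 − 1)×1000 = -48.587‰
δ_B = (0.01119234/0.01123720 − 1)×1000 = (0.996008 − 1)×1000 = -3.992‰
f_A = (δ_mix − δ_B)/(δ_A − δ_B) = (-10.09 − (-3.992))/(-48.587 − (-3.992))
f_A = -6.098 / -44.595 = 0.1367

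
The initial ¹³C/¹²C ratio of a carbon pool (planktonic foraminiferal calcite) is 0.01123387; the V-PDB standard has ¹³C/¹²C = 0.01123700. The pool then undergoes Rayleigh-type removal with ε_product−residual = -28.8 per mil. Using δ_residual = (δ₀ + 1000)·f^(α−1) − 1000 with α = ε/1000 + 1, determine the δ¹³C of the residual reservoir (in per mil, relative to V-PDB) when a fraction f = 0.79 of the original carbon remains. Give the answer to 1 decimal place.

6.5 per mil

δ₀ = (0.01123387/0.01123700 − 1)×1000 = (0.999721 − 1)×1000 = -0.279 per mil
α − 1 = ε/1000 = -0.0288
f^(α−1) = 0.79^(-0.0288) = 1.006812
δ_res = (-0.279 + 1000) × 1.006812 − 1000 = 1006.531 − 1000 = 6.53 per mil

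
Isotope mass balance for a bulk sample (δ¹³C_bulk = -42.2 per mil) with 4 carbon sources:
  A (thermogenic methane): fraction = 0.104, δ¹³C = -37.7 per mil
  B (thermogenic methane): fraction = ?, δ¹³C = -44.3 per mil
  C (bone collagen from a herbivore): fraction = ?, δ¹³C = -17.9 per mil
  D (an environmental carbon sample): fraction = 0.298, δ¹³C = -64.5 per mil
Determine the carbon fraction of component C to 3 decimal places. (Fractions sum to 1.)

0.282

Let f_C and f_B be the unknown fractions; fractions sum to 1 so f_C + f_B = 0.598.
Mass balance: Σ fᵢ·δᵢ = δ_bulk ⇒ f_C·(-17.9) + f_B·(-44.3) = -42.2 − (-23.142) = -19.058
Substitute f_B = 0.598 − f_C:
f_C·(-17.9 − -44.3) = -19.058 − 0.598×(-44.3) = 7.433
f_C = 7.433 / 26.4 = 0.2816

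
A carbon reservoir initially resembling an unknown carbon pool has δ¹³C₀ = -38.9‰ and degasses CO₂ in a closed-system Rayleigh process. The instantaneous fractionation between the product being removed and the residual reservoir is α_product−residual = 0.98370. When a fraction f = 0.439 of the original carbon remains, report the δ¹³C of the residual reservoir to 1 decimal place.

Rayleigh residual: δ_res = (δ₀ + 1000)·f^(α−1) − 1000
α − 1 = -0.01630
f^(α−1) = 0.439^(-0.01630) = 1.013510
δ_res = (-38.9 + 1000) × 1.013510 − 1000 = 974.084 − 1000 = -25.92‰

-25.9‰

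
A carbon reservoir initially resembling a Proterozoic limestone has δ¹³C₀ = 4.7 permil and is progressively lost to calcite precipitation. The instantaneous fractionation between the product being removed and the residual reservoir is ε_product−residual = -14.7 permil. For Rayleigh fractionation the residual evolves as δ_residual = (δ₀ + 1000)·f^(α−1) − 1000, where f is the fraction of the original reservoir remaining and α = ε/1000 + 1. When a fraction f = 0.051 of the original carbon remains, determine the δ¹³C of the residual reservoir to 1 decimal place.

Rayleigh residual: δ_res = (δ₀ + 1000)·f^(α−1) − 1000
α = ε/1000 + 1 = 0.98530, so α − 1 = -0.01470
f^(α−1) = 0.051^(-0.01470) = 1.044717
δ_res = (4.7 + 1000) × 1.044717 − 1000 = 1049.627 − 1000 = 49.63 permil

49.6 permil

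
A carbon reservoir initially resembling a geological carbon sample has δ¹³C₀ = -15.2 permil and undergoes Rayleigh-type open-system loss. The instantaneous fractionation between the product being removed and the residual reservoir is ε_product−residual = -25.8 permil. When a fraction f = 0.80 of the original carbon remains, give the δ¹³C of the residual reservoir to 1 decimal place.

Rayleigh residual: δ_res = (δ₀ + 1000)·f^(α−1) − 1000
α = ε/1000 + 1 = 0.97420, so α − 1 = -0.02580
f^(α−1) = 0.80^(-0.02580) = 1.005774
δ_res = (-15.2 + 1000) × 1.005774 − 1000 = 990.486 − 1000 = -9.51 permil

-9.5 permil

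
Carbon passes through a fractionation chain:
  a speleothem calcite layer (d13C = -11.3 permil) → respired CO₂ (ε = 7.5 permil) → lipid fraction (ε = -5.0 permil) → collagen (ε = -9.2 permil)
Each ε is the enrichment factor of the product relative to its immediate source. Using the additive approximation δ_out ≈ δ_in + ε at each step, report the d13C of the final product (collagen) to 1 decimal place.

-18.0 permil

step 1: δ ≈ -11.3 + (7.5) = -3.8 permil
step 2: δ ≈ -3.8 + (-5.0) = -8.8 permil
step 3: δ ≈ -8.8 + (-9.2) = -18.0 permil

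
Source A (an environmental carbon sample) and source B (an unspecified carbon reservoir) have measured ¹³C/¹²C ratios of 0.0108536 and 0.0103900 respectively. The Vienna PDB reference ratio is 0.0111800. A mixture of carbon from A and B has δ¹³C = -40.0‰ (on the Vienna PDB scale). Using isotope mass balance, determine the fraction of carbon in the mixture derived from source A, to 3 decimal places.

0.739

δ_A = (0.0108536/0.0111800 − 1)×1000 = (0.970805 − 1)×1000 = -29.195‰
δ_B = (0.0103900/0.0111800 − 1)×1000 = (0.929338 − 1)×1000 = -70.662‰
f_A = (δ_mix − δ_B)/(δ_A − δ_B) = (-40.0 − (-70.662))/(-29.195 − (-70.662))
f_A = 30.662 / 41.467 = 0.7394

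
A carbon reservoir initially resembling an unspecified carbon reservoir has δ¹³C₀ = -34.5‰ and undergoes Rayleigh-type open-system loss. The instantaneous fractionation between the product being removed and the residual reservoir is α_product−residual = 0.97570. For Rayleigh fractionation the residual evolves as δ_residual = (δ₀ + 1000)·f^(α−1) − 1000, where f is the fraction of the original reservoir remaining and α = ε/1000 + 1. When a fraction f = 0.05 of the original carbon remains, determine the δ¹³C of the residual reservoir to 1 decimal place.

Rayleigh residual: δ_res = (δ₀ + 1000)·f^(α−1) − 1000
α − 1 = -0.02430
f^(α−1) = 0.05^(-0.02430) = 1.075511
δ_res = (-34.5 + 1000) × 1.075511 − 1000 = 1038.406 − 1000 = 38.41‰

38.4‰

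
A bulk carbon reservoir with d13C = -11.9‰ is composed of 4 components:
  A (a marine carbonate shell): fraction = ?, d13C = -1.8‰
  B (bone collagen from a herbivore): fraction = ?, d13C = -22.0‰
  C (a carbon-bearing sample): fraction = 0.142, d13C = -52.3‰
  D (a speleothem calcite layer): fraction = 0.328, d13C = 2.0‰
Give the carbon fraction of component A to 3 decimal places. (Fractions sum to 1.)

0.323

Let f_A and f_B be the unknown fractions; fractions sum to 1 so f_A + f_B = 0.530.
Mass balance: Σ fᵢ·δᵢ = δ_bulk ⇒ f_A·(-1.8) + f_B·(-22.0) = -11.9 − (-6.771) = -5.129
Substitute f_B = 0.530 − f_A:
f_A·(-1.8 − -22.0) = -5.129 − 0.530×(-22.0) = 6.531
f_A = 6.531 / 20.2 = 0.3233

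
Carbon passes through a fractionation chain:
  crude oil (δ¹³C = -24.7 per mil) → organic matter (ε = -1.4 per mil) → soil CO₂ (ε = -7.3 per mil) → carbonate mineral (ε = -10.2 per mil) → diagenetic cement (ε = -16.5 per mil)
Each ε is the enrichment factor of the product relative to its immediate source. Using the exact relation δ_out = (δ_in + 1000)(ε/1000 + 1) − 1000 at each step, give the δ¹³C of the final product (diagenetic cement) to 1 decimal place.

-58.8 per mil

step 1: δ = (-24.70 + 1000)·(-1.4/1000 + 1) − 1000 = -26.07 per mil
step 2: δ = (-26.07 + 1000)·(-7.3/1000 + 1) − 1000 = -33.18 per mil
step 3: δ = (-33.18 + 1000)·(-10.2/1000 + 1) − 1000 = -43.04 per mil
step 4: δ = (-43.04 + 1000)·(-16.5/1000 + 1) − 1000 = -58.83 per mil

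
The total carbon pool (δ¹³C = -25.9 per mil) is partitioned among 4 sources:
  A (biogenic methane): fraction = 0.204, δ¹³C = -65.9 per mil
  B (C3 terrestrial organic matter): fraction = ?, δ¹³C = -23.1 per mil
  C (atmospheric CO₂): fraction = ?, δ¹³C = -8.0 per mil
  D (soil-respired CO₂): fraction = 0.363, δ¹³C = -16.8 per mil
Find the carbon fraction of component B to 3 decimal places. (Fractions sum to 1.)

0.192

Let f_B and f_C be the unknown fractions; fractions sum to 1 so f_B + f_C = 0.433.
Mass balance: Σ fᵢ·δᵢ = δ_bulk ⇒ f_B·(-23.1) + f_C·(-8.0) = -25.9 − (-19.542) = -6.358
Substitute f_C = 0.433 − f_B:
f_B·(-23.1 − -8.0) = -6.358 − 0.433×(-8.0) = -2.894
f_B = -2.894 / -15.1 = 0.1917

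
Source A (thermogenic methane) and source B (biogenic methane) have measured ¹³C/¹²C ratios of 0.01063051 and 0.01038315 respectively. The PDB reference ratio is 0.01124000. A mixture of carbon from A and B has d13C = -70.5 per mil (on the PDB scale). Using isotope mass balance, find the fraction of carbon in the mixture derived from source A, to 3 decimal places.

0.260

δ_A = (0.01063051/0.01124000 − 1)×1000 = (0.945775 − 1)×1000 = -54.225 per mil
δ_B = (0.01038315/0.01124000 − 1)×1000 = (0.923768 − 1)×1000 = -76.232 per mil
f_A = (δ_mix − δ_B)/(δ_A − δ_B) = (-70.5 − (-76.232))/(-54.225 − (-76.232))
f_A = 5.732 / 22.007 = 0.2605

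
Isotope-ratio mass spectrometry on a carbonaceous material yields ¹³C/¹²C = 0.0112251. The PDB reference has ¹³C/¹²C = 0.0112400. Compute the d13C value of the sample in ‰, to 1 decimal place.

-1.3‰

d13C = (R_sample / R_standard − 1) × 1000
R_sample / R_standard = 0.0112251 / 0.0112400 = 0.998674
d13C = (0.998674 − 1) × 1000 = -1.33‰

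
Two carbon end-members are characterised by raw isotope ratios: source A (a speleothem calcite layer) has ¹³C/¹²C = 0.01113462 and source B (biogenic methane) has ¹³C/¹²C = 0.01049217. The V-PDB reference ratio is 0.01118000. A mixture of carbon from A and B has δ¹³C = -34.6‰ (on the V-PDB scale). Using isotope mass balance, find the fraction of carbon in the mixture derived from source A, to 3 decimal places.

0.469

δ_A = (0.01113462/0.01118000 − 1)×1000 = (0.995941 − 1)×1000 = -4.059‰
δ_B = (0.01049217/0.01118000 − 1)×1000 = (0.938477 − 1)×1000 = -61.523‰
f_A = (δ_mix − δ_B)/(δ_A − δ_B) = (-34.6 − (-61.523))/(-4.059 − (-61.523))
f_A = 26.923 / 57.464 = 0.4685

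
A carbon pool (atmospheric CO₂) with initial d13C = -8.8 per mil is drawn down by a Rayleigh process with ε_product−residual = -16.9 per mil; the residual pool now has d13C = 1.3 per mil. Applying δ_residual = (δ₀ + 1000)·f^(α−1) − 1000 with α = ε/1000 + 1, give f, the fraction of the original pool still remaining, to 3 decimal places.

α − 1 = ε/1000 = -0.0169
(δ_res + 1000)/(δ₀ + 1000) = (1.3 + 1000)/(-8.8 + 1000) = 1001.3/991.2 = 1.010190
f = 1.010190^(1/-0.0169) = exp(ln(1.010190)/-0.0169) = exp(0.01014/-0.0169)
f = exp(-0.5999) = 0.5489

0.549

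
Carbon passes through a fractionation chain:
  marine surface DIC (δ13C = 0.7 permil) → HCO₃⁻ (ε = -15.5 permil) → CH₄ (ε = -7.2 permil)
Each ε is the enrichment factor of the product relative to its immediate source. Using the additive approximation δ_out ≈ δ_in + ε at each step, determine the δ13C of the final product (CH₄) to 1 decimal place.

-22.0 permil

step 1: δ ≈ 0.7 + (-15.5) = -14.8 permil
step 2: δ ≈ -14.8 + (-7.2) = -22.0 permil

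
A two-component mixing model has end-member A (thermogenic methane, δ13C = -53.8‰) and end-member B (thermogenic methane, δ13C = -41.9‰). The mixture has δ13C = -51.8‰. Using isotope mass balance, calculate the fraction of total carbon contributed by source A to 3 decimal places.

δ_mix = f_A·δ_A + (1 − f_A)·δ_B  ⇒  f_A = (δ_mix − δ_B)/(δ_A − δ_B)
f_A = (-51.8 − (-41.9)) / (-53.8 − (-41.9))
f_A = -9.9 / -11.9 = 0.8319

0.832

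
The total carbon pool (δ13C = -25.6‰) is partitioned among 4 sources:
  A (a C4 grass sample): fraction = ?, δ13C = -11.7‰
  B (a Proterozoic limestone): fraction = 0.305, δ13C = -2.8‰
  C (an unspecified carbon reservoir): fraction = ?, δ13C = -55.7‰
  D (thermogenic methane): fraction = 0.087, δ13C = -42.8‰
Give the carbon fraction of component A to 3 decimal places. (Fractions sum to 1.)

0.292

Let f_A and f_C be the unknown fractions; fractions sum to 1 so f_A + f_C = 0.608.
Mass balance: Σ fᵢ·δᵢ = δ_bulk ⇒ f_A·(-11.7) + f_C·(-55.7) = -25.6 − (-4.578) = -21.022
Substitute f_C = 0.608 − f_A:
f_A·(-11.7 − -55.7) = -21.022 − 0.608×(-55.7) = 12.843
f_A = 12.843 / 44.0 = 0.2919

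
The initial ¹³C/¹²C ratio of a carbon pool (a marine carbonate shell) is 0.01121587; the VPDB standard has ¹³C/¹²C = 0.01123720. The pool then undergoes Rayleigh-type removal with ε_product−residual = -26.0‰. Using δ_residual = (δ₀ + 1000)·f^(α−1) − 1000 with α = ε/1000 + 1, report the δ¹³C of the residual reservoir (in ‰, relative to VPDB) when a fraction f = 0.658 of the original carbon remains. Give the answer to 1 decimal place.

δ₀ = (0.01121587/0.01123720 − 1)×1000 = (0.998102 − 1)×1000 = -1.898‰
α − 1 = ε/1000 = -0.0260
f^(α−1) = 0.658^(-0.0260) = 1.010942
δ_res = (-1.898 + 1000) × 1.010942 − 1000 = 1009.023 − 1000 = 9.02‰

9.0‰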